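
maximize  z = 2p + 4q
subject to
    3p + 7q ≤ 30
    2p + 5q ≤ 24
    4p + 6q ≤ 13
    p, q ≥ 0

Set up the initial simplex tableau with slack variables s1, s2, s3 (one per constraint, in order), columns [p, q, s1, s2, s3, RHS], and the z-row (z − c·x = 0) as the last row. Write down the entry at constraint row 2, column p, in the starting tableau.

Constraint 2 has coefficient 2 on p.

2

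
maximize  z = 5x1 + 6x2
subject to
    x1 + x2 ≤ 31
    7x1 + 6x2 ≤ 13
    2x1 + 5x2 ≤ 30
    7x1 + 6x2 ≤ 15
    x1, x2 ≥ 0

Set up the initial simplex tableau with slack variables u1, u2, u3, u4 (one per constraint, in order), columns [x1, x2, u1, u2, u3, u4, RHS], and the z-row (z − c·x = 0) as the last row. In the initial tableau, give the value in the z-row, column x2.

-6

The z-row carries the negated objective coefficients: the x2 entry is -6.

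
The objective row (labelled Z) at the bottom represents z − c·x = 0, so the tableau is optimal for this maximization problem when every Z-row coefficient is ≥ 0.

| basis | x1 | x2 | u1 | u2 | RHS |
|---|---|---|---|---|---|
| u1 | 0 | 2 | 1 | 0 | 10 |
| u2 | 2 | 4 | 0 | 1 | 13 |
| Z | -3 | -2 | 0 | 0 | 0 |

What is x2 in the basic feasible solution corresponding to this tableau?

x2 is not in the basis, so in the current basic feasible solution x2 = 0.

0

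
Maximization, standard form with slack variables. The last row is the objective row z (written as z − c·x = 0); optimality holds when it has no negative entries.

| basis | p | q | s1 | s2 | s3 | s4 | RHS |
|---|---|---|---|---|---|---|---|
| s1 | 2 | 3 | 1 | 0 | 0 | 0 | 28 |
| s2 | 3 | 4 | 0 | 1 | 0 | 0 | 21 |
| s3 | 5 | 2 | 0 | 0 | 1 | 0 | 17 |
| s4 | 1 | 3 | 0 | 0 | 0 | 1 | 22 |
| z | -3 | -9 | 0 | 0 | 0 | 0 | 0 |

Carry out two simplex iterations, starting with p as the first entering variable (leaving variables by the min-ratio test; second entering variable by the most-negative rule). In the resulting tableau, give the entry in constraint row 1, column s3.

1/14

Ratio test on column p — row 1: 28/2 = 14; row 2: 21/3 = 7; row 3: 17/5 = 17/5; row 4: 22/1 = 22. Minimum is 17/5 at row 3 (s3 leaves); pivot element 5.
Divide row 3 by 5; eliminate column p from the other rows.
Second iteration: most negative z-row entry is -39/5 in column q, so q enters.
Ratio test on column q — row 1: (106/5)/(11/5) = 106/11; row 2: (54/5)/(14/5) = 27/7; row 3: (17/5)/(2/5) = 17/2; row 4: (93/5)/(13/5) = 93/13. Minimum is 27/7 at row 2 (s2 leaves); pivot element 14/5.
Divide row 2 by 14/5; eliminate column q from the other rows.
After both pivots, the entry at constraint row 1, column s3 is 1/14.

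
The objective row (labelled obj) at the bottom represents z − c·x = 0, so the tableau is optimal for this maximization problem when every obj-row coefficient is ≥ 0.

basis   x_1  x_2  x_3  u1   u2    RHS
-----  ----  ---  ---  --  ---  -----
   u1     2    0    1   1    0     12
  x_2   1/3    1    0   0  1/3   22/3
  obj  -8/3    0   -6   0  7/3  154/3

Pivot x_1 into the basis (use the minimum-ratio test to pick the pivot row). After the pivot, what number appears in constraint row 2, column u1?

Ratio test on column x_1 — row 1: 12/2 = 6; row 2: (22/3)/(1/3) = 22. Minimum is 6 at row 1 (u1 leaves); pivot element 2.
Divide row 1 by 2; eliminate column x_1 from the other rows.
Row 2 update in column u1: 0 − (1/3)·(1/2) = -1/6.

-1/6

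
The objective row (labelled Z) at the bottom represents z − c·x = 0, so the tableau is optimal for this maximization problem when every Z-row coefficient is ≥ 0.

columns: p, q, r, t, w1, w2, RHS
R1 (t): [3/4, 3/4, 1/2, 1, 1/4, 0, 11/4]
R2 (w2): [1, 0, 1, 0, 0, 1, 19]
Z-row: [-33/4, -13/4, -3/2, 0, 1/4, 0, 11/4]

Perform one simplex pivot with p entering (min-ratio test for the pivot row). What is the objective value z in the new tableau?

33

Ratio test on column p — row 1: (11/4)/(3/4) = 11/3; row 2: 19/1 = 19. Minimum is 11/3 at row 1 (t leaves); pivot element 3/4.
Pivot on row 1; the Z-row RHS becomes 11/4 − (-33/4)·(11/3) = 33.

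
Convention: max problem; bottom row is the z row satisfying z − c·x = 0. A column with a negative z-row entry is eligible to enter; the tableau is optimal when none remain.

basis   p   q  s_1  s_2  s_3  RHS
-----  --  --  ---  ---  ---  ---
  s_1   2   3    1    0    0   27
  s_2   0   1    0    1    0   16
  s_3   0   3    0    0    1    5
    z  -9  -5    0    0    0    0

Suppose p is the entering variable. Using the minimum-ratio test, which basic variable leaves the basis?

Column p entries and ratios — s_1: 27/2 = 27/2; s_2: 0 ≤ 0, skip; s_3: 0 ≤ 0, skip.
Smallest ratio is 27/2 in the row of s_1, so s_1 leaves.

s_1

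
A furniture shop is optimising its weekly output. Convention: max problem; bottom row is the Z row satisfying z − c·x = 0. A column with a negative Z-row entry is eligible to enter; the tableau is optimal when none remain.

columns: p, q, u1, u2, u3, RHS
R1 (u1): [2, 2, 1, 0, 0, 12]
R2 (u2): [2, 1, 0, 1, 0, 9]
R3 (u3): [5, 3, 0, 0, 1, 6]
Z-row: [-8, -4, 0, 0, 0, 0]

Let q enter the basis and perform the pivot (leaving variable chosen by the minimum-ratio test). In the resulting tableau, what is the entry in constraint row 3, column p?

Ratio test on column q — row 1: 12/2 = 6; row 2: 9/1 = 9; row 3: 6/3 = 2. Minimum is 2 at row 3 (u3 leaves); pivot element 3.
Divide row 3 by 3; eliminate column q from the other rows.
In the new row 3, the p entry is the old entry divided by the pivot: 5/3 = 5/3.

5/3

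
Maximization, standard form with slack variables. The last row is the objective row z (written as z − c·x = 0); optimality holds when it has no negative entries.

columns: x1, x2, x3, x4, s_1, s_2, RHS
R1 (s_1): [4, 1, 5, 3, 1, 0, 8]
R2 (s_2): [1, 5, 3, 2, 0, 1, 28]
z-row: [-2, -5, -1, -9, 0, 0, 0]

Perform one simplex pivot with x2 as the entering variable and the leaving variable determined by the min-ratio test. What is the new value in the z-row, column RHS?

28

Ratio test on column x2 — row 1: 8/1 = 8; row 2: 28/5 = 28/5. Minimum is 28/5 at row 2 (s_2 leaves); pivot element 5.
Divide row 2 by 5; eliminate column x2 from the other rows.
z-row update in column RHS: 0 − (-5)·(28/5) = 28.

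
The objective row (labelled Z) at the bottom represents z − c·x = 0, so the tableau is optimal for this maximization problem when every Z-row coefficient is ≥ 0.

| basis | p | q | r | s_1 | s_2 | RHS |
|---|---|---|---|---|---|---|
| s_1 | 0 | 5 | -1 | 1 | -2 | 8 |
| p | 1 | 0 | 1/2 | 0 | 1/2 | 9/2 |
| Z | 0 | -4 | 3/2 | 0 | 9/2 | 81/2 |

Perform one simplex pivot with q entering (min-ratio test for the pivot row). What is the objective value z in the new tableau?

469/10

Ratio test on column q — row 1: 8/5 = 8/5; row 2: entry 0 ≤ 0. Minimum is 8/5 at row 1 (s_1 leaves); pivot element 5.
Pivot on row 1; the Z-row RHS becomes 81/2 − (-4)·(8/5) = 469/10.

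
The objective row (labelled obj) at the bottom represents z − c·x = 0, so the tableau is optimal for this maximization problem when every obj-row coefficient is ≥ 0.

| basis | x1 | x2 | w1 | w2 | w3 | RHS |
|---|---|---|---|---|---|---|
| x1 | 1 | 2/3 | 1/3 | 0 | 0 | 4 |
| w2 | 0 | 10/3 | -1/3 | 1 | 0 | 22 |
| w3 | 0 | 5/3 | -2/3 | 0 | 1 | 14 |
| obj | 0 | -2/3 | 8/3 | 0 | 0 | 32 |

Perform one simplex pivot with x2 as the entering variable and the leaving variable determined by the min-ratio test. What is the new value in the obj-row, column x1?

1

Ratio test on column x2 — row 1: 4/(2/3) = 6; row 2: 22/(10/3) = 33/5; row 3: 14/(5/3) = 42/5. Minimum is 6 at row 1 (x1 leaves); pivot element 2/3.
Divide row 1 by 2/3; eliminate column x2 from the other rows.
obj-row update in column x1: 0 − (-2/3)·(3/2) = 1.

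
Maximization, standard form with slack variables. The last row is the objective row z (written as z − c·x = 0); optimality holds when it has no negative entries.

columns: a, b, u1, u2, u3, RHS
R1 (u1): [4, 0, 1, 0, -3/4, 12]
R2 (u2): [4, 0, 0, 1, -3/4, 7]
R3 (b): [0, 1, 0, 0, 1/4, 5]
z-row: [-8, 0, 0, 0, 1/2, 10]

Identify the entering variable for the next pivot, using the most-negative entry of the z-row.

Negative z-row entries: a: -8.
The most negative is -8 in column a, so a enters.

a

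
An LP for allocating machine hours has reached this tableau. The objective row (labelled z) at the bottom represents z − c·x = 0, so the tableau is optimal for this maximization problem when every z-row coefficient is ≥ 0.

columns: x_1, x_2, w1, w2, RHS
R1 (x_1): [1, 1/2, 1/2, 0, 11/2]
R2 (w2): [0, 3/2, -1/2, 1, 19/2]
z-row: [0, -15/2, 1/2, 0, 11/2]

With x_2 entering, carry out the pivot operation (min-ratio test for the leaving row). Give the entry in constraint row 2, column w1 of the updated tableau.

Ratio test on column x_2 — row 1: (11/2)/(1/2) = 11; row 2: (19/2)/(3/2) = 19/3. Minimum is 19/3 at row 2 (w2 leaves); pivot element 3/2.
Divide row 2 by 3/2; eliminate column x_2 from the other rows.
In the new row 2, the w1 entry is the old entry divided by the pivot: (-1/2)/(3/2) = -1/3.

-1/3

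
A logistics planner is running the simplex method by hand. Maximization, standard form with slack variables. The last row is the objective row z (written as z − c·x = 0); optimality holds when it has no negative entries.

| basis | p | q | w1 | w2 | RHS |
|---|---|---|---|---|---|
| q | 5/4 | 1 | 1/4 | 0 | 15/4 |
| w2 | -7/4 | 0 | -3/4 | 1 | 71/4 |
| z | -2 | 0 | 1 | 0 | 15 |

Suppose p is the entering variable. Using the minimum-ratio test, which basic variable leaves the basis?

Column p entries and ratios — q: (15/4)/(5/4) = 3; w2: -7/4 ≤ 0, skip.
Smallest ratio is 3 in the row of q, so q leaves.

q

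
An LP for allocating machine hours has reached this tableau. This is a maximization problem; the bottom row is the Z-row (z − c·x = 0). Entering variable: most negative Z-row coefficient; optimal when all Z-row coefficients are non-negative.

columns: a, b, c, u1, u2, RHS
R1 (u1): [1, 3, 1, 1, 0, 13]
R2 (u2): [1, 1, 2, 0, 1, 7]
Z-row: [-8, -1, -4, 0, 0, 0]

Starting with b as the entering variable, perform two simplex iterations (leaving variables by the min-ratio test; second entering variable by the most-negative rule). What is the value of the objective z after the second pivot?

35

Ratio test on column b — row 1: 13/3 = 13/3; row 2: 7/1 = 7. Minimum is 13/3 at row 1 (u1 leaves); pivot element 3.
Pivot on row 1; the Z-row RHS becomes 0 − (-1)·(13/3) = 13/3.
Next entering variable (most negative Z-row entry -23/3): a.
Ratio test on column a — row 1: (13/3)/(1/3) = 13; row 2: (8/3)/(2/3) = 4. Minimum is 4 at row 2 (u2 leaves); pivot element 2/3.
After the second pivot the Z-row RHS is 13/3 − (-23/3)·4 = 35.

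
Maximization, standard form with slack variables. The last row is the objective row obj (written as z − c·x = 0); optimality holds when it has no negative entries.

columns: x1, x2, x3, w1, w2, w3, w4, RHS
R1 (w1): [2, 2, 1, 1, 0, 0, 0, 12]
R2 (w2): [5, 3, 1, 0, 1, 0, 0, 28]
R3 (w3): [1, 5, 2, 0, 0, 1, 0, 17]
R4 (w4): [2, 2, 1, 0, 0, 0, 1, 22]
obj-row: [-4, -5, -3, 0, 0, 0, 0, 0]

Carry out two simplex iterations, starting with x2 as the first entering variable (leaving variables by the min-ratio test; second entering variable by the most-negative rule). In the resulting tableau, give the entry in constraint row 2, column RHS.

7/2

Ratio test on column x2 — row 1: 12/2 = 6; row 2: 28/3 = 28/3; row 3: 17/5 = 17/5; row 4: 22/2 = 11. Minimum is 17/5 at row 3 (w3 leaves); pivot element 5.
Divide row 3 by 5; eliminate column x2 from the other rows.
Second iteration: most negative obj-row entry is -3 in column x1, so x1 enters.
Ratio test on column x1 — row 1: (26/5)/(8/5) = 13/4; row 2: (89/5)/(22/5) = 89/22; row 3: (17/5)/(1/5) = 17; row 4: (76/5)/(8/5) = 19/2. Minimum is 13/4 at row 1 (w1 leaves); pivot element 8/5.
Divide row 1 by 8/5; eliminate column x1 from the other rows.
After both pivots, the entry at constraint row 2, column RHS is 7/2.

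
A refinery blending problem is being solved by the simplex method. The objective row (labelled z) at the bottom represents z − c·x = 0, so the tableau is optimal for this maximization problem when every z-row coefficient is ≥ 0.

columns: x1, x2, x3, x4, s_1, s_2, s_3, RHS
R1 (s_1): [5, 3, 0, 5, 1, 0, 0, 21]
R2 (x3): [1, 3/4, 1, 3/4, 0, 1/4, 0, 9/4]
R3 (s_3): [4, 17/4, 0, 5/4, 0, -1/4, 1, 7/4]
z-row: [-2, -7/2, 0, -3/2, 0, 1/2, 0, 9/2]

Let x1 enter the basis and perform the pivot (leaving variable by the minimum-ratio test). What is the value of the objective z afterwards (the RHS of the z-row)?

Ratio test on column x1 — row 1: 21/5 = 21/5; row 2: (9/4)/1 = 9/4; row 3: (7/4)/4 = 7/16. Minimum is 7/16 at row 3 (s_3 leaves); pivot element 4.
Pivot on row 3; the z-row RHS becomes 9/2 − (-2)·(7/16) = 43/8.

43/8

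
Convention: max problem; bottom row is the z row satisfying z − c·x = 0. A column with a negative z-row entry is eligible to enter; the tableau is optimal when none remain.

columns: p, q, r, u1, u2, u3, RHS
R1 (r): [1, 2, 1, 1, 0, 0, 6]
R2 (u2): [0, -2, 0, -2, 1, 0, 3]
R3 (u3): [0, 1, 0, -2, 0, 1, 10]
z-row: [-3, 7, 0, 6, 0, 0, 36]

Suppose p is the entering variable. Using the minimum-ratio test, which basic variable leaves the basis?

Column p entries and ratios — r: 6/1 = 6; u2: 0 ≤ 0, skip; u3: 0 ≤ 0, skip.
Smallest ratio is 6 in the row of r, so r leaves.

r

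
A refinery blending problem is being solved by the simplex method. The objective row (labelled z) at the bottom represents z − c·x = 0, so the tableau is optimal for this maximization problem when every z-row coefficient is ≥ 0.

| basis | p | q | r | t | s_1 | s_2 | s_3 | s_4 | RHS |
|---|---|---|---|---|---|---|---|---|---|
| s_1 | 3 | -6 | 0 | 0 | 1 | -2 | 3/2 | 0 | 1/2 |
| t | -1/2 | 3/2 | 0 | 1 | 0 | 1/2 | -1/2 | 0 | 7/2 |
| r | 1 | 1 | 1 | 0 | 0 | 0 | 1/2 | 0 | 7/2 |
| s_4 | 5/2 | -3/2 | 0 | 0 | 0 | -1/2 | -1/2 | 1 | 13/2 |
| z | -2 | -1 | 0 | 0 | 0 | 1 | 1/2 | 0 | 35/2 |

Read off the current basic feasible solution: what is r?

7/2

r is basic (row 3); its value is the RHS of that row, 7/2.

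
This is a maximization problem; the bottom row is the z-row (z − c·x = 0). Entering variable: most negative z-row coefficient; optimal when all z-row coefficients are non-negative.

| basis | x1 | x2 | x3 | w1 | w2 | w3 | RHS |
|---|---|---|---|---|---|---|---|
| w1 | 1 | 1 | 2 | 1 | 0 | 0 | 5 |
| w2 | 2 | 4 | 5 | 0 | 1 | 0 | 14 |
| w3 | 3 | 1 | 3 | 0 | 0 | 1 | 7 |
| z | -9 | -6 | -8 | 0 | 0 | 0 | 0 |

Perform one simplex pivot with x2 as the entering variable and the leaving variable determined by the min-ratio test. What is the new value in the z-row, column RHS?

Ratio test on column x2 — row 1: 5/1 = 5; row 2: 14/4 = 7/2; row 3: 7/1 = 7. Minimum is 7/2 at row 2 (w2 leaves); pivot element 4.
Divide row 2 by 4; eliminate column x2 from the other rows.
z-row update in column RHS: 0 − (-6)·(7/2) = 21.

21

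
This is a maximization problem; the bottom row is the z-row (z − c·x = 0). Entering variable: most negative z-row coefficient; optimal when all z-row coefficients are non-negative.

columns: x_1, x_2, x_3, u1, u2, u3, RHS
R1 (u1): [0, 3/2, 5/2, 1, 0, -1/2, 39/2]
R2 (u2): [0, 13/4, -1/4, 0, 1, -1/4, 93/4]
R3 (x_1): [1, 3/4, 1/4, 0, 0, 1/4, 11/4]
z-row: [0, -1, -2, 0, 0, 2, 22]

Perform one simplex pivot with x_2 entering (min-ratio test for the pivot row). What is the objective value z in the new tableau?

Ratio test on column x_2 — row 1: (39/2)/(3/2) = 13; row 2: (93/4)/(13/4) = 93/13; row 3: (11/4)/(3/4) = 11/3. Minimum is 11/3 at row 3 (x_1 leaves); pivot element 3/4.
Pivot on row 3; the z-row RHS becomes 22 − (-1)·(11/3) = 77/3.

77/3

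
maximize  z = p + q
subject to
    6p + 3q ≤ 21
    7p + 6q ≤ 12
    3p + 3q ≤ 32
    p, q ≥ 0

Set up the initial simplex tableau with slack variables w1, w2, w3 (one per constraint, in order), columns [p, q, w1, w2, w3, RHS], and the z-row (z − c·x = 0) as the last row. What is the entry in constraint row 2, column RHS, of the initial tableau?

The RHS of constraint 2 is b_2 = 12.

12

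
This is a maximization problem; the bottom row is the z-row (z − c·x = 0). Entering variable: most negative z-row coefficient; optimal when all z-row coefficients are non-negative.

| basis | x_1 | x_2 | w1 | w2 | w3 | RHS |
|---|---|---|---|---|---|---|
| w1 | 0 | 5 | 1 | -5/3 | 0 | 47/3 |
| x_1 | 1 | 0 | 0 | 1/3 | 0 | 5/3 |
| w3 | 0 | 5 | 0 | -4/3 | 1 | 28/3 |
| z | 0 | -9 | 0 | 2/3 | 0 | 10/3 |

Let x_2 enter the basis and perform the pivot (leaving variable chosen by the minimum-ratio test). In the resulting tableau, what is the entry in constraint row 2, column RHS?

Ratio test on column x_2 — row 1: (47/3)/5 = 47/15; row 2: entry 0 ≤ 0; row 3: (28/3)/5 = 28/15. Minimum is 28/15 at row 3 (w3 leaves); pivot element 5.
Divide row 3 by 5; eliminate column x_2 from the other rows.
Row 2 update in column RHS: 5/3 − 0·(28/15) = 5/3.

5/3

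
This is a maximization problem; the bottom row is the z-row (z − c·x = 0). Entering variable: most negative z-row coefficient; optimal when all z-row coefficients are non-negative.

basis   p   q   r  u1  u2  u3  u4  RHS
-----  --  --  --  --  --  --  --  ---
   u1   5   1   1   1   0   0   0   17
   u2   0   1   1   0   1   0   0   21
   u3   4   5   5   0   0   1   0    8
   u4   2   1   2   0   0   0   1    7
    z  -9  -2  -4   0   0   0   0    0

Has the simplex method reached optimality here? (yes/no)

The z-row has a negative entry -9 in column p, so it is not optimal.

no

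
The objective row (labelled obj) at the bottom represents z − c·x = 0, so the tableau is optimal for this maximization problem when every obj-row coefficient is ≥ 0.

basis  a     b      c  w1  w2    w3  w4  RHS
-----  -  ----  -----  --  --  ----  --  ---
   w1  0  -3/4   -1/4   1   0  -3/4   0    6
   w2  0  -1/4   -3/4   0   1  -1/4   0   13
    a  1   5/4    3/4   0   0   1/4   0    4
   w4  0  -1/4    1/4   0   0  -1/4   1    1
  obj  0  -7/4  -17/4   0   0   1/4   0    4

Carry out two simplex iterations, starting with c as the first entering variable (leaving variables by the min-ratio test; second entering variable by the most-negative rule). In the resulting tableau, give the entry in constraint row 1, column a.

Ratio test on column c — row 1: entry -1/4 ≤ 0; row 2: entry -3/4 ≤ 0; row 3: 4/(3/4) = 16/3; row 4: 1/(1/4) = 4. Minimum is 4 at row 4 (w4 leaves); pivot element 1/4.
Divide row 4 by 1/4; eliminate column c from the other rows.
Second iteration: most negative obj-row entry is -6 in column b, so b enters.
Ratio test on column b — row 1: entry -1 ≤ 0; row 2: entry -1 ≤ 0; row 3: 1/2 = 1/2; row 4: entry -1 ≤ 0. Minimum is 1/2 at row 3 (a leaves); pivot element 2.
Divide row 3 by 2; eliminate column b from the other rows.
After both pivots, the entry at constraint row 1, column a is 1/2.

1/2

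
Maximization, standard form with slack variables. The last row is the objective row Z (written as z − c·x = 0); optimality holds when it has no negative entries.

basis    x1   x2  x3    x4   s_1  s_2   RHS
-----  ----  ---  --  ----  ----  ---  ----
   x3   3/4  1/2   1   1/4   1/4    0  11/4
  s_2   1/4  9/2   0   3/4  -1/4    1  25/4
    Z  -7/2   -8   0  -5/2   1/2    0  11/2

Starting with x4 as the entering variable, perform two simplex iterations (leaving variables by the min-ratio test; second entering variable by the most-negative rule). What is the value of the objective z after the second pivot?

Ratio test on column x4 — row 1: (11/4)/(1/4) = 11; row 2: (25/4)/(3/4) = 25/3. Minimum is 25/3 at row 2 (s_2 leaves); pivot element 3/4.
Pivot on row 2; the Z-row RHS becomes 11/2 − (-5/2)·(25/3) = 79/3.
Next entering variable (most negative Z-row entry -8/3): x1.
Ratio test on column x1 — row 1: (2/3)/(2/3) = 1; row 2: (25/3)/(1/3) = 25. Minimum is 1 at row 1 (x3 leaves); pivot element 2/3.
After the second pivot the Z-row RHS is 79/3 − (-8/3)·1 = 29.

29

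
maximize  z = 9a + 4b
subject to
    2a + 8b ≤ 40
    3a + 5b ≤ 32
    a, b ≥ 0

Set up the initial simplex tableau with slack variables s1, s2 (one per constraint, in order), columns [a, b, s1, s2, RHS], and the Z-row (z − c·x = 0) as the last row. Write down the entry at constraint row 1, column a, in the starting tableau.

2

Constraint 1 has coefficient 2 on a.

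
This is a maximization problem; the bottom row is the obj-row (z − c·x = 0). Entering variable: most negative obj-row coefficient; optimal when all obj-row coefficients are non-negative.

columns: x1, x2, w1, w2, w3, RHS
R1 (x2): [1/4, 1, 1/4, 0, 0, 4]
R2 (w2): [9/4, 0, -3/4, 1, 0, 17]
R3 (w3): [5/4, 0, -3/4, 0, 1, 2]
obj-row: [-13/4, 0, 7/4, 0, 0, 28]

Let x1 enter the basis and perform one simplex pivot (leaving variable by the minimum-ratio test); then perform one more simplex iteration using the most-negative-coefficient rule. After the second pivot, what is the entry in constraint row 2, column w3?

-3/2

Ratio test on column x1 — row 1: 4/(1/4) = 16; row 2: 17/(9/4) = 68/9; row 3: 2/(5/4) = 8/5. Minimum is 8/5 at row 3 (w3 leaves); pivot element 5/4.
Divide row 3 by 5/4; eliminate column x1 from the other rows.
Second iteration: most negative obj-row entry is -1/5 in column w1, so w1 enters.
Ratio test on column w1 — row 1: (18/5)/(2/5) = 9; row 2: (67/5)/(3/5) = 67/3; row 3: entry -3/5 ≤ 0. Minimum is 9 at row 1 (x2 leaves); pivot element 2/5.
Divide row 1 by 2/5; eliminate column w1 from the other rows.
After both pivots, the entry at constraint row 2, column w3 is -3/2.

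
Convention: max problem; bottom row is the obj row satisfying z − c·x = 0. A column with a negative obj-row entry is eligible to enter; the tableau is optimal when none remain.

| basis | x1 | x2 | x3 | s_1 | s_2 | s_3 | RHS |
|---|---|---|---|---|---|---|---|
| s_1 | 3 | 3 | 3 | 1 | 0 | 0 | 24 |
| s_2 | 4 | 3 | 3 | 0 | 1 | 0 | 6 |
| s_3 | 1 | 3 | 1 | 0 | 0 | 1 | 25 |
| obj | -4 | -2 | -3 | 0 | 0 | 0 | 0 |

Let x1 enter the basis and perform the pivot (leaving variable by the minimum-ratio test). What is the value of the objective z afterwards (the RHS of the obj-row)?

Ratio test on column x1 — row 1: 24/3 = 8; row 2: 6/4 = 3/2; row 3: 25/1 = 25. Minimum is 3/2 at row 2 (s_2 leaves); pivot element 4.
Pivot on row 2; the obj-row RHS becomes 0 − (-4)·(3/2) = 6.

6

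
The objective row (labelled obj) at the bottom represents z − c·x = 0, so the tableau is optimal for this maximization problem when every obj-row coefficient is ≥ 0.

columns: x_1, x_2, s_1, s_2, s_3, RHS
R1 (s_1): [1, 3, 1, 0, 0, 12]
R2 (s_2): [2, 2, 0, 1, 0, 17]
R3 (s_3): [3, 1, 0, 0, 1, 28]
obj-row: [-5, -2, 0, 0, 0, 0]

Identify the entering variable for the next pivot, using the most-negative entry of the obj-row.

Negative obj-row entries: x_1: -5, x_2: -2.
The most negative is -5 in column x_1, so x_1 enters.

x_1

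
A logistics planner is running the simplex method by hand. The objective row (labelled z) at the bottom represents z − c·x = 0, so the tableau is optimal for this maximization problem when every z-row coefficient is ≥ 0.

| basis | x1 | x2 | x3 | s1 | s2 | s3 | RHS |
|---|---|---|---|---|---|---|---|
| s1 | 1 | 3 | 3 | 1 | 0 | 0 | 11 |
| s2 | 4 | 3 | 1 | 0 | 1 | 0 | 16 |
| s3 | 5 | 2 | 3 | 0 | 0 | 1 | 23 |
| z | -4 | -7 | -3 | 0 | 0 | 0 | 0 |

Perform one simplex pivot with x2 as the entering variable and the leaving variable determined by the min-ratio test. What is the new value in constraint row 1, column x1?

Ratio test on column x2 — row 1: 11/3 = 11/3; row 2: 16/3 = 16/3; row 3: 23/2 = 23/2. Minimum is 11/3 at row 1 (s1 leaves); pivot element 3.
Divide row 1 by 3; eliminate column x2 from the other rows.
In the new row 1, the x1 entry is the old entry divided by the pivot: 1/3 = 1/3.

1/3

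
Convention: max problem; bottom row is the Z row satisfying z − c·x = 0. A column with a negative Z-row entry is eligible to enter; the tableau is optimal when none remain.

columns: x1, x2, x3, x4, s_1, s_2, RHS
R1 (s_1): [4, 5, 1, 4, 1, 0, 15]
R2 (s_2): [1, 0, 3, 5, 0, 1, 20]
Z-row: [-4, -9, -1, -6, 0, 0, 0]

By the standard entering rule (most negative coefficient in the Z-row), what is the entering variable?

x2

Negative Z-row entries: x1: -4, x2: -9, x3: -1, x4: -6.
The most negative is -9 in column x2, so x2 enters.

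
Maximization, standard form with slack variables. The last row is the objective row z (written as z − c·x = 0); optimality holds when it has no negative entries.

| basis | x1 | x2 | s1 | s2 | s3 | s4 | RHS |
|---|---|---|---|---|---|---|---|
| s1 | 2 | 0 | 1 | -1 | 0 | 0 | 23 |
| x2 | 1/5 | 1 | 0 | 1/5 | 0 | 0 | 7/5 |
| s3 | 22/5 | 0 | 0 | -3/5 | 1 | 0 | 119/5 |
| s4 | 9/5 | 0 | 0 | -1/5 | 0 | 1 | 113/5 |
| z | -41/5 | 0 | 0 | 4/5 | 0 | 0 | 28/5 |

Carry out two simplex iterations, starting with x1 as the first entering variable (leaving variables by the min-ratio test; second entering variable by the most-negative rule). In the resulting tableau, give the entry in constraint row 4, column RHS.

Ratio test on column x1 — row 1: 23/2 = 23/2; row 2: (7/5)/(1/5) = 7; row 3: (119/5)/(22/5) = 119/22; row 4: (113/5)/(9/5) = 113/9. Minimum is 119/22 at row 3 (s3 leaves); pivot element 22/5.
Divide row 3 by 22/5; eliminate column x1 from the other rows.
Second iteration: most negative z-row entry is -7/22 in column s2, so s2 enters.
Ratio test on column s2 — row 1: entry -8/11 ≤ 0; row 2: (7/22)/(5/22) = 7/5; row 3: entry -3/22 ≤ 0; row 4: (283/22)/(1/22) = 283. Minimum is 7/5 at row 2 (x2 leaves); pivot element 5/22.
Divide row 2 by 5/22; eliminate column s2 from the other rows.
After both pivots, the entry at constraint row 4, column RHS is 64/5.

64/5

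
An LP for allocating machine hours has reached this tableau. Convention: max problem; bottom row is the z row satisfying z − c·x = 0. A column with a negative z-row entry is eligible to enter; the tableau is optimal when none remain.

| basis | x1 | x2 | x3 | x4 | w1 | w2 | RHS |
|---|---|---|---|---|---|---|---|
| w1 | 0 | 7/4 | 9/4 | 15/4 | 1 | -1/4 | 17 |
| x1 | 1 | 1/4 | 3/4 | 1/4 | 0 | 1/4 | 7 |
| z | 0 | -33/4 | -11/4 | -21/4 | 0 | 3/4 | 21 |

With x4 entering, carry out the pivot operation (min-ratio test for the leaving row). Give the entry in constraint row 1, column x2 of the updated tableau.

7/15

Ratio test on column x4 — row 1: 17/(15/4) = 68/15; row 2: 7/(1/4) = 28. Minimum is 68/15 at row 1 (w1 leaves); pivot element 15/4.
Divide row 1 by 15/4; eliminate column x4 from the other rows.
In the new row 1, the x2 entry is the old entry divided by the pivot: (7/4)/(15/4) = 7/15.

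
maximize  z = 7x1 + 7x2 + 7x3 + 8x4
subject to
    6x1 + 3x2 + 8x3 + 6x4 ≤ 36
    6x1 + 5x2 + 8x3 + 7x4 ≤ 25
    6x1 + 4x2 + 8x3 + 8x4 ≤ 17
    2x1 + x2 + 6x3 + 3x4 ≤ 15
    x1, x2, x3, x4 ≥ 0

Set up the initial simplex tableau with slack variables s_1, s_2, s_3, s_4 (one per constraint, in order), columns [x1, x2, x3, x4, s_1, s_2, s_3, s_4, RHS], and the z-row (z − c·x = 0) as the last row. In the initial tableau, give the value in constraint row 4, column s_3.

0

Slack s_3 belongs to constraint 3; its column is the unit vector e_3, so the entry in row 4 is 0.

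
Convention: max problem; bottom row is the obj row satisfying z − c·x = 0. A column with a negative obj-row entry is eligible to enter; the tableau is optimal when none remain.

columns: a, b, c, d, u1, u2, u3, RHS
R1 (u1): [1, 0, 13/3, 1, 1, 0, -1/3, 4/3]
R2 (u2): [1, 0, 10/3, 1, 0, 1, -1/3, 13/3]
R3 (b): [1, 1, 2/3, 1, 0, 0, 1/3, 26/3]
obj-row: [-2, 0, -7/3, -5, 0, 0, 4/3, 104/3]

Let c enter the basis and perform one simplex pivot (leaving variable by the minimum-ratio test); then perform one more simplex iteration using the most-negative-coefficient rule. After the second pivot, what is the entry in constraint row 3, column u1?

-1

Ratio test on column c — row 1: (4/3)/(13/3) = 4/13; row 2: (13/3)/(10/3) = 13/10; row 3: (26/3)/(2/3) = 13. Minimum is 4/13 at row 1 (u1 leaves); pivot element 13/3.
Divide row 1 by 13/3; eliminate column c from the other rows.
Second iteration: most negative obj-row entry is -58/13 in column d, so d enters.
Ratio test on column d — row 1: (4/13)/(3/13) = 4/3; row 2: (43/13)/(3/13) = 43/3; row 3: (110/13)/(11/13) = 10. Minimum is 4/3 at row 1 (c leaves); pivot element 3/13.
Divide row 1 by 3/13; eliminate column d from the other rows.
After both pivots, the entry at constraint row 3, column u1 is -1.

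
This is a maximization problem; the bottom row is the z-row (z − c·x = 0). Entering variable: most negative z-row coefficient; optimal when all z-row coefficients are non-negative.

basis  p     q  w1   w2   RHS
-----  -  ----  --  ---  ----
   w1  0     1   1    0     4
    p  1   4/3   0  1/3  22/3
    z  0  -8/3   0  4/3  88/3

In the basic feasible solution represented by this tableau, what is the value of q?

0

q is not in the basis, so in the current basic feasible solution q = 0.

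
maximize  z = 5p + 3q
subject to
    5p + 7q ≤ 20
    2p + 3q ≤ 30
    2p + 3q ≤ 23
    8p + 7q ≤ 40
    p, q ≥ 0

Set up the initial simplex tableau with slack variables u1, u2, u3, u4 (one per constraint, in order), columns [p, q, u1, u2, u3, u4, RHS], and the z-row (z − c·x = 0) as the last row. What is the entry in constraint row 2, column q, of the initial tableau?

Constraint 2 has coefficient 3 on q.

3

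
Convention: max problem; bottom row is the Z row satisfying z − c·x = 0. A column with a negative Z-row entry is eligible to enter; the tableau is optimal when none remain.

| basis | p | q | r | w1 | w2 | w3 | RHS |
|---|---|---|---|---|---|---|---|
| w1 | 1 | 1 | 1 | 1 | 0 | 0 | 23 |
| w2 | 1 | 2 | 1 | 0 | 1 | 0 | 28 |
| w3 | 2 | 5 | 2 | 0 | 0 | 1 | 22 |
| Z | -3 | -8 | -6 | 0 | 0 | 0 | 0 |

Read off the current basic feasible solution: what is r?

0

r is not in the basis, so in the current basic feasible solution r = 0.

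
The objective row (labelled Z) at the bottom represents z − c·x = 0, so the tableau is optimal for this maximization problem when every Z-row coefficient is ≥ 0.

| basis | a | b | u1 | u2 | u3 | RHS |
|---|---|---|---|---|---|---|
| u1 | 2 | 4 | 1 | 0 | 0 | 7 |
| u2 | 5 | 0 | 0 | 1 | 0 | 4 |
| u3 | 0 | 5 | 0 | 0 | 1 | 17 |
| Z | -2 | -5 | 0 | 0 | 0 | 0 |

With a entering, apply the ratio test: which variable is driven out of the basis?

u2

Column a entries and ratios — u1: 7/2 = 7/2; u2: 4/5 = 4/5; u3: 0 ≤ 0, skip.
Smallest ratio is 4/5 in the row of u2, so u2 leaves.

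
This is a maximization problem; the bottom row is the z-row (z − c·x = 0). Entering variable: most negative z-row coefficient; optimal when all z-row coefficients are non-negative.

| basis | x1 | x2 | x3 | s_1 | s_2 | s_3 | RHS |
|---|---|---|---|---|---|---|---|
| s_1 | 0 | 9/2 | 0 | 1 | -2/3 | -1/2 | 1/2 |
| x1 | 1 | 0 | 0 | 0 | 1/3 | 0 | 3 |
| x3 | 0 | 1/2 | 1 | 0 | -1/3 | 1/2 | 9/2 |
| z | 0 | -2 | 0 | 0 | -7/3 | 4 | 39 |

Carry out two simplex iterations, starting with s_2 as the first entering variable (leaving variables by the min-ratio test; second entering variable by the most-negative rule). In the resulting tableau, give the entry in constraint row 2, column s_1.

Ratio test on column s_2 — row 1: entry -2/3 ≤ 0; row 2: 3/(1/3) = 9; row 3: entry -1/3 ≤ 0. Minimum is 9 at row 2 (x1 leaves); pivot element 1/3.
Divide row 2 by 1/3; eliminate column s_2 from the other rows.
Second iteration: most negative z-row entry is -2 in column x2, so x2 enters.
Ratio test on column x2 — row 1: (13/2)/(9/2) = 13/9; row 2: entry 0 ≤ 0; row 3: (15/2)/(1/2) = 15. Minimum is 13/9 at row 1 (s_1 leaves); pivot element 9/2.
Divide row 1 by 9/2; eliminate column x2 from the other rows.
After both pivots, the entry at constraint row 2, column s_1 is 0.

0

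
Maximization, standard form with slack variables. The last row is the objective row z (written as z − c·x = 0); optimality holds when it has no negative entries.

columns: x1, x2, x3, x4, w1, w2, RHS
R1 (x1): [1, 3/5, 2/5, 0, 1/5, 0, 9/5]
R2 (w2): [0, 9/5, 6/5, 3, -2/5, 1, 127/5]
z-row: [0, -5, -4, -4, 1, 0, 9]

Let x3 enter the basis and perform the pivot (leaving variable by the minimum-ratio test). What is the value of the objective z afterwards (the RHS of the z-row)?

27

Ratio test on column x3 — row 1: (9/5)/(2/5) = 9/2; row 2: (127/5)/(6/5) = 127/6. Minimum is 9/2 at row 1 (x1 leaves); pivot element 2/5.
Pivot on row 1; the z-row RHS becomes 9 − (-4)·(9/2) = 27.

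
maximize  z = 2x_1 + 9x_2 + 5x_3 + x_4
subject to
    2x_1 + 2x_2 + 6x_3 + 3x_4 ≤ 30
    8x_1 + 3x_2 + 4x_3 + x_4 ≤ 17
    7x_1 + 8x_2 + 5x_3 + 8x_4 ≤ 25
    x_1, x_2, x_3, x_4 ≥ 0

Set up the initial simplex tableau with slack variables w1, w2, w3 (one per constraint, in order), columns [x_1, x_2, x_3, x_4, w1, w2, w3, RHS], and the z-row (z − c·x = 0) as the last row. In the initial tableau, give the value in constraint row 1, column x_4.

3

Constraint 1 has coefficient 3 on x_4.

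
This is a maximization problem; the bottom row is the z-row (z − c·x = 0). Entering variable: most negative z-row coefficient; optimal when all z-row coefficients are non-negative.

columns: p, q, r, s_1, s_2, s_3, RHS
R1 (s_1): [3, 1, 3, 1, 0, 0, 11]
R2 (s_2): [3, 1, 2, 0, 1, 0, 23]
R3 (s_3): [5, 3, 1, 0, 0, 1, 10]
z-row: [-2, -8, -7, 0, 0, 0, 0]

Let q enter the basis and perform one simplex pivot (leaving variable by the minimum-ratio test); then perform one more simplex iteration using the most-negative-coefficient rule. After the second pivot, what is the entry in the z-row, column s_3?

17/8

Ratio test on column q — row 1: 11/1 = 11; row 2: 23/1 = 23; row 3: 10/3 = 10/3. Minimum is 10/3 at row 3 (s_3 leaves); pivot element 3.
Divide row 3 by 3; eliminate column q from the other rows.
Second iteration: most negative z-row entry is -13/3 in column r, so r enters.
Ratio test on column r — row 1: (23/3)/(8/3) = 23/8; row 2: (59/3)/(5/3) = 59/5; row 3: (10/3)/(1/3) = 10. Minimum is 23/8 at row 1 (s_1 leaves); pivot element 8/3.
Divide row 1 by 8/3; eliminate column r from the other rows.
After both pivots, the entry at the z-row, column s_3 is 17/8.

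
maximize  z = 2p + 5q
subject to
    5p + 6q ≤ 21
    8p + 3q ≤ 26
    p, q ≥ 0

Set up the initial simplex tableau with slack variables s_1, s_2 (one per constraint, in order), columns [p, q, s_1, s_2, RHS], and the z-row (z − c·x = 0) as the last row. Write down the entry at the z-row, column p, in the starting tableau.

The z-row carries the negated objective coefficients: the p entry is -2.

-2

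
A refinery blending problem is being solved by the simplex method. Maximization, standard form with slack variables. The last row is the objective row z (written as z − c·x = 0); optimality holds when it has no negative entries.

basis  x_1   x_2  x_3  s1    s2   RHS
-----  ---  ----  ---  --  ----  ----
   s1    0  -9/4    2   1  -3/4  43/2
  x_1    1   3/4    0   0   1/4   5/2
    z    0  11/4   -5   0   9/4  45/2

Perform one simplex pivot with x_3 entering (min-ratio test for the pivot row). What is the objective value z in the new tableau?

Ratio test on column x_3 — row 1: (43/2)/2 = 43/4; row 2: entry 0 ≤ 0. Minimum is 43/4 at row 1 (s1 leaves); pivot element 2.
Pivot on row 1; the z-row RHS becomes 45/2 − (-5)·(43/4) = 305/4.

305/4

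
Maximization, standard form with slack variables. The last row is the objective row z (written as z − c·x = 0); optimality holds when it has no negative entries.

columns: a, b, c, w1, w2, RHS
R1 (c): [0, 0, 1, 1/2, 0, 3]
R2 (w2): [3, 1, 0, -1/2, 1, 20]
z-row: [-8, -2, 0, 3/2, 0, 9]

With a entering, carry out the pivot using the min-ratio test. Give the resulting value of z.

187/3

Ratio test on column a — row 1: entry 0 ≤ 0; row 2: 20/3 = 20/3. Minimum is 20/3 at row 2 (w2 leaves); pivot element 3.
Pivot on row 2; the z-row RHS becomes 9 − (-8)·(20/3) = 187/3.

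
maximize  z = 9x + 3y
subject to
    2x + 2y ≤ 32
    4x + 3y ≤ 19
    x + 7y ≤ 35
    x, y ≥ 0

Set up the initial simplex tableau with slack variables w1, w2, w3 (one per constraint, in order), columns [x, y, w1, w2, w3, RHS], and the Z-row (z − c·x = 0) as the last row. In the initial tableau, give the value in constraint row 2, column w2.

Slack w2 belongs to constraint 2; its column is the unit vector e_2, so the entry in row 2 is 1.

1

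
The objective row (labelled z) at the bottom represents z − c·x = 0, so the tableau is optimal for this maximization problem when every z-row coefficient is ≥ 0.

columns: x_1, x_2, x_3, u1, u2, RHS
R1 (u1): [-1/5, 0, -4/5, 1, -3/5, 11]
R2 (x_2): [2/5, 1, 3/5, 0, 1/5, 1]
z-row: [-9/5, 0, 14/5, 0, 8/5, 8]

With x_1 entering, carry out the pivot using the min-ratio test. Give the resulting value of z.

Ratio test on column x_1 — row 1: entry -1/5 ≤ 0; row 2: 1/(2/5) = 5/2. Minimum is 5/2 at row 2 (x_2 leaves); pivot element 2/5.
Pivot on row 2; the z-row RHS becomes 8 − (-9/5)·(5/2) = 25/2.

25/2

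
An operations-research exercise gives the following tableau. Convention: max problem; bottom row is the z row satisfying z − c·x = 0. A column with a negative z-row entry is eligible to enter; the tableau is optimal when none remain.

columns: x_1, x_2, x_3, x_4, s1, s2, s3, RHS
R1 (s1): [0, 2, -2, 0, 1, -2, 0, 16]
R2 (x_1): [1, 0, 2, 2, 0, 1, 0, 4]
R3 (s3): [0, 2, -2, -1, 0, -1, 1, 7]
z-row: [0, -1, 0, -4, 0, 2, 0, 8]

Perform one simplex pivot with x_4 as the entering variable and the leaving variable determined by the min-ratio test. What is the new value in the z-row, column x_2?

-1

Ratio test on column x_4 — row 1: entry 0 ≤ 0; row 2: 4/2 = 2; row 3: entry -1 ≤ 0. Minimum is 2 at row 2 (x_1 leaves); pivot element 2.
Divide row 2 by 2; eliminate column x_4 from the other rows.
z-row update in column x_2: -1 − (-4)·0 = -1.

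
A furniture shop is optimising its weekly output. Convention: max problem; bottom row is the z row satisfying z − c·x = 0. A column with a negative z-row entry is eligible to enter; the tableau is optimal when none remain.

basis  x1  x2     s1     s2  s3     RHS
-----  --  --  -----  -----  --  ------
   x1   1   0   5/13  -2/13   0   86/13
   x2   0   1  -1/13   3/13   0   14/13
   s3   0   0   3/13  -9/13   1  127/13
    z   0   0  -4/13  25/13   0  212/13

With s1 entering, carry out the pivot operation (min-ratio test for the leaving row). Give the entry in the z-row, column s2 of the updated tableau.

Ratio test on column s1 — row 1: (86/13)/(5/13) = 86/5; row 2: entry -1/13 ≤ 0; row 3: (127/13)/(3/13) = 127/3. Minimum is 86/5 at row 1 (x1 leaves); pivot element 5/13.
Divide row 1 by 5/13; eliminate column s1 from the other rows.
z-row update in column s2: 25/13 − (-4/13)·(-2/5) = 9/5.

9/5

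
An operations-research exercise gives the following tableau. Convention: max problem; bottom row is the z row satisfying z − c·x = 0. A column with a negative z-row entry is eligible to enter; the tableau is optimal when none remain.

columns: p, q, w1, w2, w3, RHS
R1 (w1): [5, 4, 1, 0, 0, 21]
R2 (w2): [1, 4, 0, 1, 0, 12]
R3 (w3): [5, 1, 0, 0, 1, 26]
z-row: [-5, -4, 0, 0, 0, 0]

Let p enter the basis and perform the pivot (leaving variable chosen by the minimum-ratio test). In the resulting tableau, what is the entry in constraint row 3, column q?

Ratio test on column p — row 1: 21/5 = 21/5; row 2: 12/1 = 12; row 3: 26/5 = 26/5. Minimum is 21/5 at row 1 (w1 leaves); pivot element 5.
Divide row 1 by 5; eliminate column p from the other rows.
Row 3 update in column q: 1 − 5·(4/5) = -3.

-3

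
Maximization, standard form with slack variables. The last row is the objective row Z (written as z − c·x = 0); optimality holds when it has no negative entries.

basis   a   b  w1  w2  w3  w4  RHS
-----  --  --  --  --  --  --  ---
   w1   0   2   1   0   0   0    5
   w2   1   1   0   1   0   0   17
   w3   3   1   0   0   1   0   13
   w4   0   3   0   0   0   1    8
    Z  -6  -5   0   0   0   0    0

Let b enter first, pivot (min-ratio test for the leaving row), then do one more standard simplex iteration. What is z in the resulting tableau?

Ratio test on column b — row 1: 5/2 = 5/2; row 2: 17/1 = 17; row 3: 13/1 = 13; row 4: 8/3 = 8/3. Minimum is 5/2 at row 1 (w1 leaves); pivot element 2.
Pivot on row 1; the Z-row RHS becomes 0 − (-5)·(5/2) = 25/2.
Next entering variable (most negative Z-row entry -6): a.
Ratio test on column a — row 1: entry 0 ≤ 0; row 2: (29/2)/1 = 29/2; row 3: (21/2)/3 = 7/2; row 4: entry 0 ≤ 0. Minimum is 7/2 at row 3 (w3 leaves); pivot element 3.
After the second pivot the Z-row RHS is 25/2 − (-6)·(7/2) = 67/2.

67/2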